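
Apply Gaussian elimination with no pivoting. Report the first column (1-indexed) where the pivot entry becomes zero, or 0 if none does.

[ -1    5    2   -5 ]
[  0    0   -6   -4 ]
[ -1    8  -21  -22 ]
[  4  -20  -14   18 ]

first zero-pivot column = 2

Naive forward elimination:
R3 <- R3 - (1)*R1:  [   0    3  -23  -17 ]
R4 <- R4 - (-4)*R1:  [  0   0  -6  -2 ]
Matrix at this point:
[ -1  5    2   -5 ]
[  0  0   -6   -4 ]
[  0  3  -23  -17 ]
[  0  0   -6   -2 ]
Pivot entry (2,2) is zero but row 3 has 3 in column 2 -> naive elimination stops; a row interchange (e.g. R2 <-> R3) would be required here.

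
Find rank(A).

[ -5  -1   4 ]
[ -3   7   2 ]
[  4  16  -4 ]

rank(A) = 2

Row reduction:
R2 <- R2 - (3/5)*R1:  [    0  38/5  -2/5 ]
R3 <- R3 - (-4/5)*R1:  [    0  76/5  -4/5 ]
R3 <- R3 - (2)*R2:  [ 0  0  0 ]
Row echelon form:
[ -5    -1     4 ]
[  0  38/5  -2/5 ]
[  0     0     0 ]
Nonzero rows / pivot columns: 2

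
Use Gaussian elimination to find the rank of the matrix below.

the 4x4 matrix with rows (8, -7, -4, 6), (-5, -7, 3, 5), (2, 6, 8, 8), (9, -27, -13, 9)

rank(A) = 3

Row reduction:
R2 <- R2 - (-5/8)*R1:  [     0  -91/8    1/2   35/4 ]
R3 <- R3 - (1/4)*R1:  [    0  31/4     9  13/2 ]
R4 <- R4 - (9/8)*R1:  [      0  -153/8   -17/2     9/4 ]
R3 <- R3 - (-62/91)*R2:  [      0       0  850/91  162/13 ]
R4 <- R4 - (153/91)*R2:  [       0        0  -850/91  -162/13 ]
R4 <- R4 - (-1)*R3:  [ 0  0  0  0 ]
Row echelon form:
[ 8     -7      -4       6 ]
[ 0  -91/8     1/2    35/4 ]
[ 0      0  850/91  162/13 ]
[ 0      0       0       0 ]
Nonzero rows / pivot columns: 3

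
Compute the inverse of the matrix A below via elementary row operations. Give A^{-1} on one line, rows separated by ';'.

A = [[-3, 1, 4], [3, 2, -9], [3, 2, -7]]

Gauss-Jordan on [A | I]:
R1 <- (1/-3)*R1:  [    1  -1/3  -4/3  |  -1/3     0     0 ]
R2 <- R2 - (3)*R1:  [  0   3  -5  |   1   1   0 ]
R3 <- R3 - (3)*R1:  [  0   3  -3  |   1   0   1 ]
R2 <- (1/3)*R2:  [    0     1  -5/3  |   1/3   1/3     0 ]
R1 <- R1 - (-1/3)*R2:  [     1      0  -17/9  |   -2/9    1/9      0 ]
R3 <- R3 - (3)*R2:  [  0   0   2  |   0  -1   1 ]
R3 <- (1/2)*R3:  [    0     0     1  |     0  -1/2   1/2 ]
R1 <- R1 - (-17/9)*R3:  [     1      0      0  |   -2/9   -5/6  17/18 ]
R2 <- R2 - (-5/3)*R3:  [    0     1     0  |   1/3  -1/2   5/6 ]
Right block of [I | A^{-1}] is the inverse:
[ -2/9  -5/6  17/18 ]
[  1/3  -1/2    5/6 ]
[    0  -1/2    1/2 ]

inverse = [-2/9 -5/6 17/18; 1/3 -1/2 5/6; 0 -1/2 1/2]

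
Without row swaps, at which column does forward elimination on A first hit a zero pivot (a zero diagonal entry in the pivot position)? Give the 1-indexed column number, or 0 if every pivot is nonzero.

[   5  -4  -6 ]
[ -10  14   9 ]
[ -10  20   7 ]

first zero-pivot column = 0

Naive forward elimination:
R2 <- R2 - (-2)*R1:  [  0   6  -3 ]
R3 <- R3 - (-2)*R1:  [  0  12  -5 ]
R3 <- R3 - (2)*R2:  [ 0  0  1 ]
All pivots nonzero; naive elimination completes without hitting a zero pivot.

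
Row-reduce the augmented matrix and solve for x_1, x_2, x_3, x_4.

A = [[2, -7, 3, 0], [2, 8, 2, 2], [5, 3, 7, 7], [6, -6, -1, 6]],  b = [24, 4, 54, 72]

(5, -2, 0, 5)

Forward elimination on [A|b]:
R2 <- R2 - (1)*R1:  [   0   15   -1    2  -20 ]
R3 <- R3 - (5/2)*R1:  [    0  41/2  -1/2     7    -6 ]
R4 <- R4 - (3)*R1:  [   0   15  -10    6    0 ]
R3 <- R3 - (41/30)*R2:  [     0      0  13/15  64/15   64/3 ]
R4 <- R4 - (1)*R2:  [  0   0  -9   4  20 ]
R4 <- R4 - (-135/13)*R3:  [       0        0        0   628/13  3140/13 ]
Row echelon form:
[ 2  -7      3       0  |       24 ]
[ 0  15     -1       2  |      -20 ]
[ 0   0  13/15   64/15  |     64/3 ]
[ 0   0      0  628/13  |  3140/13 ]
Back-substitution:
x_4 = (3140/13) / (628/13) = 5
x_3 = (64/3 - (64/15)*(5)) / (13/15) = 0
x_2 = (-20 - (-1)*(0) - (2)*(5)) / 15 = -2
x_1 = (24 - (-7)*(-2) - (3)*(0)) / 2 = 5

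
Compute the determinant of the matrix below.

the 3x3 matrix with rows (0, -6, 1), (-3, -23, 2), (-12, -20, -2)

det(A) = -36

Forward elimination:
R1 <-> R2   (pivot in column 1 was zero)
[  -3  -23   2 ]
[   0   -6   1 ]
[ -12  -20  -2 ]
R3 <- R3 - (4)*R1:  [   0   72  -10 ]
R3 <- R3 - (-12)*R2:  [ 0  0  2 ]
Upper-triangular form:
[ -3  -23  2 ]
[  0   -6  1 ]
[  0    0  2 ]
det(A) = (-1)^1 * (-3) * (-6) * (2) = -36  (1 row swap -> sign -1)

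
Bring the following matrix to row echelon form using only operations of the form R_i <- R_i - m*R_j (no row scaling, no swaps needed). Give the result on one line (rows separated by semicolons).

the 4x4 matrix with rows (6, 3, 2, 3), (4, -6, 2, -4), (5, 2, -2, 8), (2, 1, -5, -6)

Forward elimination:
R2 <- R2 - (2/3)*R1:  [   0   -8  2/3   -6 ]
R3 <- R3 - (5/6)*R1:  [     0   -1/2  -11/3   11/2 ]
R4 <- R4 - (1/3)*R1:  [     0      0  -17/3     -7 ]
R3 <- R3 - (1/16)*R2:  [      0       0  -89/24    47/8 ]
R4 <- R4 - (136/89)*R3:  [        0         0         0  -1422/89 ]
Row echelon form:
[ 6   3       2         3 ]
[ 0  -8     2/3        -6 ]
[ 0   0  -89/24      47/8 ]
[ 0   0       0  -1422/89 ]

REF = [6 3 2 3; 0 -8 2/3 -6; 0 0 -89/24 47/8; 0 0 0 -1422/89]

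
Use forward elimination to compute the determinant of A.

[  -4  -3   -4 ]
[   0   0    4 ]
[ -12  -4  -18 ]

det(A) = 80

Forward elimination:
R3 <- R3 - (3)*R1:  [  0   5  -6 ]
R2 <-> R3   (pivot in column 2 was zero)
[ -4  -3  -4 ]
[  0   5  -6 ]
[  0   0   4 ]
Upper-triangular form:
[ -4  -3  -4 ]
[  0   5  -6 ]
[  0   0   4 ]
det(A) = (-1)^1 * (-4) * (5) * (4) = 80  (1 row swap -> sign -1)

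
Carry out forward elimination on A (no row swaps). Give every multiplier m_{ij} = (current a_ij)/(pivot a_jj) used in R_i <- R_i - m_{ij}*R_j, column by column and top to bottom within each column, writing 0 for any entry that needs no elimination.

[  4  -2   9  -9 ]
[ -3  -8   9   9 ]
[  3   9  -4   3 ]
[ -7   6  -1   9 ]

Forward elimination:
R2 <- R2 - (-3/4)*R1:  [     0  -19/2   63/4    9/4 ]
R3 <- R3 - (3/4)*R1:  [     0   21/2  -43/4   39/4 ]
R4 <- R4 - (-7/4)*R1:  [     0    5/2   59/4  -27/4 ]
R3 <- R3 - (-21/19)*R2:  [      0       0  253/38  465/38 ]
R4 <- R4 - (-5/19)*R2:  [       0        0   359/19  -117/19 ]
R4 <- R4 - (718/253)*R3:  [          0           0           0  -10344/253 ]
Multipliers (in order of application): m_{21} = -3/4, m_{31} = 3/4, m_{41} = -7/4, m_{32} = -21/19, m_{42} = -5/19, m_{43} = 718/253

multipliers: -3/4, 3/4, -7/4, -21/19, -5/19, 718/253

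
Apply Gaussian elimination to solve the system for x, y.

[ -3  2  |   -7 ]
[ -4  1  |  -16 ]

Forward elimination on [A|b]:
R2 <- R2 - (4/3)*R1:  [     0   -5/3  -20/3 ]
Row echelon form:
[ -3     2  |     -7 ]
[  0  -5/3  |  -20/3 ]
Back-substitution:
y = (-20/3) / (-5/3) = 4
x = (-7 - (2)*(4)) / -3 = 5

(5, 4)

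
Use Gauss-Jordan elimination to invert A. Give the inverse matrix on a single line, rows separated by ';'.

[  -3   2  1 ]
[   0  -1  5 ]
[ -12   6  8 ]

inverse = [19/9 5/9 -11/18; 10/3 2/3 -5/6; 2/3 1/3 -1/6]

Gauss-Jordan on [A | I]:
R1 <- (1/-3)*R1:  [    1  -2/3  -1/3  |  -1/3     0     0 ]
R3 <- R3 - (-12)*R1:  [  0  -2   4  |  -4   0   1 ]
R2 <- (1/-1)*R2:  [  0   1  -5  |   0  -1   0 ]
R1 <- R1 - (-2/3)*R2:  [     1      0  -11/3  |   -1/3   -2/3      0 ]
R3 <- R3 - (-2)*R2:  [  0   0  -6  |  -4  -2   1 ]
R3 <- (1/-6)*R3:  [    0     0     1  |   2/3   1/3  -1/6 ]
R1 <- R1 - (-11/3)*R3:  [      1       0       0  |    19/9     5/9  -11/18 ]
R2 <- R2 - (-5)*R3:  [    0     1     0  |  10/3   2/3  -5/6 ]
Right block of [I | A^{-1}] is the inverse:
[ 19/9  5/9  -11/18 ]
[ 10/3  2/3    -5/6 ]
[  2/3  1/3    -1/6 ]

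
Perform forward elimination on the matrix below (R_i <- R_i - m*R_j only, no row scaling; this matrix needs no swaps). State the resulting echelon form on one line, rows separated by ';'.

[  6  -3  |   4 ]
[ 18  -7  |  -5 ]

REF = [6 -3 4; 0 2 -17]

Forward elimination:
R2 <- R2 - (3)*R1:  [   0    2  -17 ]
Row echelon form:
[ 6  -3  |    4 ]
[ 0   2  |  -17 ]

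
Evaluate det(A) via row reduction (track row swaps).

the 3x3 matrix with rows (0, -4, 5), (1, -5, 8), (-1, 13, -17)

det(A) = 4

Forward elimination:
R1 <-> R2   (pivot in column 1 was zero)
[  1  -5    8 ]
[  0  -4    5 ]
[ -1  13  -17 ]
R3 <- R3 - (-1)*R1:  [  0   8  -9 ]
R3 <- R3 - (-2)*R2:  [ 0  0  1 ]
Upper-triangular form:
[ 1  -5  8 ]
[ 0  -4  5 ]
[ 0   0  1 ]
det(A) = (-1)^1 * (1) * (-4) * (1) = 4  (1 row swap -> sign -1)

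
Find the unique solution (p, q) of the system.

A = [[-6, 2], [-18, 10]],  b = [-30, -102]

(4, -3)

Forward elimination on [A|b]:
R2 <- R2 - (3)*R1:  [   0    4  -12 ]
Row echelon form:
[ -6  2  |  -30 ]
[  0  4  |  -12 ]
Back-substitution:
q = (-12) / 4 = -3
p = (-30 - (2)*(-3)) / -6 = 4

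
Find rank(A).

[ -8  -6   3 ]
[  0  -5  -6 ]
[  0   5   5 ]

rank(A) = 3

Row reduction:
R3 <- R3 - (-1)*R2:  [  0   0  -1 ]
Row echelon form:
[ -8  -6   3 ]
[  0  -5  -6 ]
[  0   0  -1 ]
Nonzero rows / pivot columns: 3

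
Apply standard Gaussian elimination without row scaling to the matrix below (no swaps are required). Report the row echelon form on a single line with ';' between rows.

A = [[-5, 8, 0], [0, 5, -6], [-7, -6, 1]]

REF = [-5 8 0; 0 5 -6; 0 0 -491/25]

Forward elimination:
R3 <- R3 - (7/5)*R1:  [     0  -86/5      1 ]
R3 <- R3 - (-86/25)*R2:  [       0        0  -491/25 ]
Row echelon form:
[ -5  8        0 ]
[  0  5       -6 ]
[  0  0  -491/25 ]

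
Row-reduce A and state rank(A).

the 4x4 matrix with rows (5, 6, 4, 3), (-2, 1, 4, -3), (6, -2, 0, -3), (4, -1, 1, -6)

rank(A) = 4

Row reduction:
R2 <- R2 - (-2/5)*R1:  [    0  17/5  28/5  -9/5 ]
R3 <- R3 - (6/5)*R1:  [     0  -46/5  -24/5  -33/5 ]
R4 <- R4 - (4/5)*R1:  [     0  -29/5  -11/5  -42/5 ]
R3 <- R3 - (-46/17)*R2:  [       0        0   176/17  -195/17 ]
R4 <- R4 - (-29/17)*R2:  [       0        0   125/17  -195/17 ]
R4 <- R4 - (125/176)*R3:  [        0         0         0  -585/176 ]
Row echelon form:
[ 5     6       4         3 ]
[ 0  17/5    28/5      -9/5 ]
[ 0     0  176/17   -195/17 ]
[ 0     0       0  -585/176 ]
Nonzero rows / pivot columns: 4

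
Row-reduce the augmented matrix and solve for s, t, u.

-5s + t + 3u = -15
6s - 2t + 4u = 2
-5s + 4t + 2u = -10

Forward elimination on [A|b]:
R2 <- R2 - (-6/5)*R1:  [    0  -4/5  38/5   -16 ]
R3 <- R3 - (1)*R1:  [  0   3  -1   5 ]
R3 <- R3 - (-15/4)*R2:  [    0     0  55/2   -55 ]
Row echelon form:
[ -5     1     3  |  -15 ]
[  0  -4/5  38/5  |  -16 ]
[  0     0  55/2  |  -55 ]
Back-substitution:
u = (-55) / (55/2) = -2
t = (-16 - (38/5)*(-2)) / (-4/5) = 1
s = (-15 - (1)*(1) - (3)*(-2)) / -5 = 2

(2, 1, -2)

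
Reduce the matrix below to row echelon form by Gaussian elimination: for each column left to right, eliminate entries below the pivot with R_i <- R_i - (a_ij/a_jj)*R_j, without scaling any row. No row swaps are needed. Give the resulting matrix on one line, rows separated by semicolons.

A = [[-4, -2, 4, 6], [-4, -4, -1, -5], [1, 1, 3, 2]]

Forward elimination:
R2 <- R2 - (1)*R1:  [   0   -2   -5  -11 ]
R3 <- R3 - (-1/4)*R1:  [   0  1/2    4  7/2 ]
R3 <- R3 - (-1/4)*R2:  [    0     0  11/4   3/4 ]
Row echelon form:
[ -4  -2     4    6 ]
[  0  -2    -5  -11 ]
[  0   0  11/4  3/4 ]

REF = [-4 -2 4 6; 0 -2 -5 -11; 0 0 11/4 3/4]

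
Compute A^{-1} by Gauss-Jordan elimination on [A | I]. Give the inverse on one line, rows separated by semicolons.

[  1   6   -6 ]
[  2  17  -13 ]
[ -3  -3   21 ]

inverse = [53/5 -18/5 4/5; -1/10 1/10 1/30; 3/2 -1/2 1/6]

Gauss-Jordan on [A | I]:
R2 <- R2 - (2)*R1:  [  0   5  -1  |  -2   1   0 ]
R3 <- R3 - (-3)*R1:  [  0  15   3  |   3   0   1 ]
R2 <- (1/5)*R2:  [    0     1  -1/5  |  -2/5   1/5     0 ]
R1 <- R1 - (6)*R2:  [     1      0  -24/5  |   17/5   -6/5      0 ]
R3 <- R3 - (15)*R2:  [  0   0   6  |   9  -3   1 ]
R3 <- (1/6)*R3:  [    0     0     1  |   3/2  -1/2   1/6 ]
R1 <- R1 - (-24/5)*R3:  [     1      0      0  |   53/5  -18/5    4/5 ]
R2 <- R2 - (-1/5)*R3:  [     0      1      0  |  -1/10   1/10   1/30 ]
Right block of [I | A^{-1}] is the inverse:
[  53/5  -18/5   4/5 ]
[ -1/10   1/10  1/30 ]
[   3/2   -1/2   1/6 ]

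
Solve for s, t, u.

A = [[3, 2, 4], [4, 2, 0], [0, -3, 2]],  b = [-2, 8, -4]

(2, 0, -2)

Forward elimination on [A|b]:
R2 <- R2 - (4/3)*R1:  [     0   -2/3  -16/3   32/3 ]
R3 <- R3 - (9/2)*R2:  [   0    0   26  -52 ]
Row echelon form:
[ 3     2      4  |    -2 ]
[ 0  -2/3  -16/3  |  32/3 ]
[ 0     0     26  |   -52 ]
Back-substitution:
u = (-52) / 26 = -2
t = (32/3 - (-16/3)*(-2)) / (-2/3) = 0
s = (-2 - (2)*(0) - (4)*(-2)) / 3 = 2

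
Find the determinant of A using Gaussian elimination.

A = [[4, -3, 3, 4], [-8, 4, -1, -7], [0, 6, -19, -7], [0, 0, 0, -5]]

Forward elimination:
R2 <- R2 - (-2)*R1:  [  0  -2   5   1 ]
R3 <- R3 - (-3)*R2:  [  0   0  -4  -4 ]
Upper-triangular form:
[ 4  -3   3   4 ]
[ 0  -2   5   1 ]
[ 0   0  -4  -4 ]
[ 0   0   0  -5 ]
det(A) = (-1)^0 * (4) * (-2) * (-4) * (-5) = -160  (0 row swaps -> sign +1)

det(A) = -160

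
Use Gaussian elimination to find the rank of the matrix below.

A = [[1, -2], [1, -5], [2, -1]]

Row reduction:
R2 <- R2 - (1)*R1:  [  0  -3 ]
R3 <- R3 - (2)*R1:  [ 0  3 ]
R3 <- R3 - (-1)*R2:  [ 0  0 ]
Row echelon form:
[ 1  -2 ]
[ 0  -3 ]
[ 0   0 ]
Nonzero rows / pivot columns: 2

rank(A) = 2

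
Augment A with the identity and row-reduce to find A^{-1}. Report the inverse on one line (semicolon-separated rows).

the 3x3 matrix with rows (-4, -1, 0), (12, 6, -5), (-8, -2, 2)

inverse = [-1/12 -1/12 -5/24; -2/3 1/3 5/6; -1 0 1/2]

Gauss-Jordan on [A | I]:
R1 <- (1/-4)*R1:  [    1   1/4     0  |  -1/4     0     0 ]
R2 <- R2 - (12)*R1:  [  0   3  -5  |   3   1   0 ]
R3 <- R3 - (-8)*R1:  [  0   0   2  |  -2   0   1 ]
R2 <- (1/3)*R2:  [    0     1  -5/3  |     1   1/3     0 ]
R1 <- R1 - (1/4)*R2:  [     1      0   5/12  |   -1/2  -1/12      0 ]
R3 <- (1/2)*R3:  [   0    0    1  |   -1    0  1/2 ]
R1 <- R1 - (5/12)*R3:  [     1      0      0  |  -1/12  -1/12  -5/24 ]
R2 <- R2 - (-5/3)*R3:  [    0     1     0  |  -2/3   1/3   5/6 ]
Right block of [I | A^{-1}] is the inverse:
[ -1/12  -1/12  -5/24 ]
[  -2/3    1/3    5/6 ]
[    -1      0    1/2 ]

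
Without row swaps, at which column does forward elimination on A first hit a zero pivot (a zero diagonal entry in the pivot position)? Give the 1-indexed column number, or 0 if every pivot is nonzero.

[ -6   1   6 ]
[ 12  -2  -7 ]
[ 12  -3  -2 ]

first zero-pivot column = 2

Naive forward elimination:
R2 <- R2 - (-2)*R1:  [ 0  0  5 ]
R3 <- R3 - (-2)*R1:  [  0  -1  10 ]
Matrix at this point:
[ -6   1   6 ]
[  0   0   5 ]
[  0  -1  10 ]
Pivot entry (2,2) is zero but row 3 has -1 in column 2 -> naive elimination stops; a row interchange (e.g. R2 <-> R3) would be required here.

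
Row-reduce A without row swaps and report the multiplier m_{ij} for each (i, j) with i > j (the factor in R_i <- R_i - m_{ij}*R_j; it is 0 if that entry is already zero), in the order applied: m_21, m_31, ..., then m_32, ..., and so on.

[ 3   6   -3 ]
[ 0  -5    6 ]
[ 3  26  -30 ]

multipliers: 0, 1, -4

Forward elimination:
R2: entry in column 1 is already 0 -> m_{21} = 0 (no row operation needed)
R3 <- R3 - (1)*R1:  [   0   20  -27 ]
R3 <- R3 - (-4)*R2:  [  0   0  -3 ]
Multipliers (in order of application): m_{21} = 0, m_{31} = 1, m_{32} = -4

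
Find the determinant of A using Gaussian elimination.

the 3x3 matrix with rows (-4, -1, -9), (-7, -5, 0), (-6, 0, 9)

Forward elimination:
R2 <- R2 - (7/4)*R1:  [     0  -13/4   63/4 ]
R3 <- R3 - (3/2)*R1:  [    0   3/2  45/2 ]
R3 <- R3 - (-6/13)*R2:  [      0       0  387/13 ]
Upper-triangular form:
[ -4     -1      -9 ]
[  0  -13/4    63/4 ]
[  0      0  387/13 ]
det(A) = (-1)^0 * (-4) * (-13/4) * (387/13) = 387  (0 row swaps -> sign +1)

det(A) = 387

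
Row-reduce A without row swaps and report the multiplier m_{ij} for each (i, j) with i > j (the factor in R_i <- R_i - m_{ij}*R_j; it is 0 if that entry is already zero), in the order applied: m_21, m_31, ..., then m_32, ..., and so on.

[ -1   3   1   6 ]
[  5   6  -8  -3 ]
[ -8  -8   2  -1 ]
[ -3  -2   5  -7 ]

Forward elimination:
R2 <- R2 - (-5)*R1:  [  0  21  -3  27 ]
R3 <- R3 - (8)*R1:  [   0  -32   -6  -49 ]
R4 <- R4 - (3)*R1:  [   0  -11    2  -25 ]
R3 <- R3 - (-32/21)*R2:  [     0      0  -74/7  -55/7 ]
R4 <- R4 - (-11/21)*R2:  [     0      0    3/7  -76/7 ]
R4 <- R4 - (-3/74)*R3:  [       0        0        0  -827/74 ]
Multipliers (in order of application): m_{21} = -5, m_{31} = 8, m_{41} = 3, m_{32} = -32/21, m_{42} = -11/21, m_{43} = -3/74

multipliers: -5, 8, 3, -32/21, -11/21, -3/74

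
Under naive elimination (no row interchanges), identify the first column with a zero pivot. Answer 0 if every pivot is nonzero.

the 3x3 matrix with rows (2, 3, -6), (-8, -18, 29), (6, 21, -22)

Naive forward elimination:
R2 <- R2 - (-4)*R1:  [  0  -6   5 ]
R3 <- R3 - (3)*R1:  [  0  12  -4 ]
R3 <- R3 - (-2)*R2:  [ 0  0  6 ]
All pivots nonzero; naive elimination completes without hitting a zero pivot.

first zero-pivot column = 0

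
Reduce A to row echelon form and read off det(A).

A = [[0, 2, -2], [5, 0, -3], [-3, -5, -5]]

Forward elimination:
R1 <-> R2   (pivot in column 1 was zero)
[  5   0  -3 ]
[  0   2  -2 ]
[ -3  -5  -5 ]
R3 <- R3 - (-3/5)*R1:  [     0     -5  -34/5 ]
R3 <- R3 - (-5/2)*R2:  [     0      0  -59/5 ]
Upper-triangular form:
[ 5  0     -3 ]
[ 0  2     -2 ]
[ 0  0  -59/5 ]
det(A) = (-1)^1 * (5) * (2) * (-59/5) = 118  (1 row swap -> sign -1)

det(A) = 118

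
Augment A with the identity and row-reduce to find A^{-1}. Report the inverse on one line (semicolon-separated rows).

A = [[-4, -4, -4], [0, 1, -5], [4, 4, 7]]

inverse = [-9/4 -1 -2; 5/3 1 5/3; 1/3 0 1/3]

Gauss-Jordan on [A | I]:
R1 <- (1/-4)*R1:  [    1     1     1  |  -1/4     0     0 ]
R3 <- R3 - (4)*R1:  [ 0  0  3  |  1  0  1 ]
R1 <- R1 - (1)*R2:  [    1     0     6  |  -1/4    -1     0 ]
R3 <- (1/3)*R3:  [   0    0    1  |  1/3    0  1/3 ]
R1 <- R1 - (6)*R3:  [    1     0     0  |  -9/4    -1    -2 ]
R2 <- R2 - (-5)*R3:  [   0    1    0  |  5/3    1  5/3 ]
Right block of [I | A^{-1}] is the inverse:
[ -9/4  -1   -2 ]
[  5/3   1  5/3 ]
[  1/3   0  1/3 ]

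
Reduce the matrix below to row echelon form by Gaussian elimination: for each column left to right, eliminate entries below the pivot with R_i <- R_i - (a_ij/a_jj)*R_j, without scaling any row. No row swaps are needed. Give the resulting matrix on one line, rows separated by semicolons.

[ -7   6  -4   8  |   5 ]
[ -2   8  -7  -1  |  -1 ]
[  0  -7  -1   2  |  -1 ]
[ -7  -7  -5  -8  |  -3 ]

REF = [-7 6 -4 8 5; 0 44/7 -41/7 -23/7 -17/7; 0 0 -331/44 -73/44 -163/44; 0 0 0 -6588/331 -2173/331]

Forward elimination:
R2 <- R2 - (2/7)*R1:  [     0   44/7  -41/7  -23/7  -17/7 ]
R4 <- R4 - (1)*R1:  [   0  -13   -1  -16   -8 ]
R3 <- R3 - (-49/44)*R2:  [       0        0  -331/44   -73/44  -163/44 ]
R4 <- R4 - (-91/44)*R2:  [        0         0   -577/44  -1003/44   -573/44 ]
R4 <- R4 - (577/331)*R3:  [         0          0          0  -6588/331  -2173/331 ]
Row echelon form:
[ -7     6       -4          8  |          5 ]
[  0  44/7    -41/7      -23/7  |      -17/7 ]
[  0     0  -331/44     -73/44  |    -163/44 ]
[  0     0        0  -6588/331  |  -2173/331 ]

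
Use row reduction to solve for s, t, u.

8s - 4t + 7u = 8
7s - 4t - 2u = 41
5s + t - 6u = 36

(3, -3, -4)

Forward elimination on [A|b]:
R2 <- R2 - (7/8)*R1:  [     0   -1/2  -65/8     34 ]
R3 <- R3 - (5/8)*R1:  [     0    7/2  -83/8     31 ]
R3 <- R3 - (-7)*R2:  [      0       0  -269/4     269 ]
Row echelon form:
[ 8    -4       7  |    8 ]
[ 0  -1/2   -65/8  |   34 ]
[ 0     0  -269/4  |  269 ]
Back-substitution:
u = (269) / (-269/4) = -4
t = (34 - (-65/8)*(-4)) / (-1/2) = -3
s = (8 - (-4)*(-3) - (7)*(-4)) / 8 = 3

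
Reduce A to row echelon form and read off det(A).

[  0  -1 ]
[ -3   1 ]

Forward elimination:
R1 <-> R2   (pivot in column 1 was zero)
[ -3   1 ]
[  0  -1 ]
Upper-triangular form:
[ -3   1 ]
[  0  -1 ]
det(A) = (-1)^1 * (-3) * (-1) = -3  (1 row swap -> sign -1)

det(A) = -3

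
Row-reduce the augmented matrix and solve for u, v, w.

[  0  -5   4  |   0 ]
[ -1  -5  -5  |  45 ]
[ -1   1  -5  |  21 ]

Forward elimination on [A|b]:
R1 <-> R2   (pivot in column 1 was zero)
[ -1  -5  -5  45 ]
[  0  -5   4   0 ]
[ -1   1  -5  21 ]
R3 <- R3 - (1)*R1:  [   0    6    0  -24 ]
R3 <- R3 - (-6/5)*R2:  [    0     0  24/5   -24 ]
Row echelon form:
[ -1  -5    -5  |   45 ]
[  0  -5     4  |    0 ]
[  0   0  24/5  |  -24 ]
Back-substitution:
w = (-24) / (24/5) = -5
v = (0 - (4)*(-5)) / -5 = -4
u = (45 - (-5)*(-4) - (-5)*(-5)) / -1 = 0

(0, -4, -5)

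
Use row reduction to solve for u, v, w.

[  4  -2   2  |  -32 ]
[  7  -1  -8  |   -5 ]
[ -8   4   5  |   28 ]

Forward elimination on [A|b]:
R2 <- R2 - (7/4)*R1:  [     0    5/2  -23/2     51 ]
R3 <- R3 - (-2)*R1:  [   0    0    9  -36 ]
Row echelon form:
[ 4   -2      2  |  -32 ]
[ 0  5/2  -23/2  |   51 ]
[ 0    0      9  |  -36 ]
Back-substitution:
w = (-36) / 9 = -4
v = (51 - (-23/2)*(-4)) / (5/2) = 2
u = (-32 - (-2)*(2) - (2)*(-4)) / 4 = -5

(-5, 2, -4)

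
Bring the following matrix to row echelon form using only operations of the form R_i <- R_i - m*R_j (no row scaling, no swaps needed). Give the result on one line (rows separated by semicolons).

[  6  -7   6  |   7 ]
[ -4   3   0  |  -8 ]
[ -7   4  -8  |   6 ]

Forward elimination:
R2 <- R2 - (-2/3)*R1:  [     0   -5/3      4  -10/3 ]
R3 <- R3 - (-7/6)*R1:  [     0  -25/6     -1   85/6 ]
R3 <- R3 - (5/2)*R2:  [    0     0   -11  45/2 ]
Row echelon form:
[ 6    -7    6  |      7 ]
[ 0  -5/3    4  |  -10/3 ]
[ 0     0  -11  |   45/2 ]

REF = [6 -7 6 7; 0 -5/3 4 -10/3; 0 0 -11 45/2]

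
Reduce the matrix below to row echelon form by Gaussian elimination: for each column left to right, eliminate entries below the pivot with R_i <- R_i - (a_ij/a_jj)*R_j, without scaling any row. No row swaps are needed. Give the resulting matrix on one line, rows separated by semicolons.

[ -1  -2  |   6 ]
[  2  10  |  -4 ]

Forward elimination:
R2 <- R2 - (-2)*R1:  [ 0  6  8 ]
Row echelon form:
[ -1  -2  |  6 ]
[  0   6  |  8 ]

REF = [-1 -2 6; 0 6 8]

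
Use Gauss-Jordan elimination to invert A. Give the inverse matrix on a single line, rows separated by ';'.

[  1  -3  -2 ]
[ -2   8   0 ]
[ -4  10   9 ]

inverse = [-12 -7/6 -8/3; -3 -1/6 -2/3; -2 -1/3 -1/3]

Gauss-Jordan on [A | I]:
R2 <- R2 - (-2)*R1:  [  0   2  -4  |   2   1   0 ]
R3 <- R3 - (-4)*R1:  [  0  -2   1  |   4   0   1 ]
R2 <- (1/2)*R2:  [   0    1   -2  |    1  1/2    0 ]
R1 <- R1 - (-3)*R2:  [   1    0   -8  |    4  3/2    0 ]
R3 <- R3 - (-2)*R2:  [  0   0  -3  |   6   1   1 ]
R3 <- (1/-3)*R3:  [    0     0     1  |    -2  -1/3  -1/3 ]
R1 <- R1 - (-8)*R3:  [    1     0     0  |   -12  -7/6  -8/3 ]
R2 <- R2 - (-2)*R3:  [    0     1     0  |    -3  -1/6  -2/3 ]
Right block of [I | A^{-1}] is the inverse:
[ -12  -7/6  -8/3 ]
[  -3  -1/6  -2/3 ]
[  -2  -1/3  -1/3 ]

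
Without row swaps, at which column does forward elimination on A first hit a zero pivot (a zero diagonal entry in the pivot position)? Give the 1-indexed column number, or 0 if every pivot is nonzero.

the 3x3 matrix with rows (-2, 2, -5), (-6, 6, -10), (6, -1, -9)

Naive forward elimination:
R2 <- R2 - (3)*R1:  [ 0  0  5 ]
R3 <- R3 - (-3)*R1:  [   0    5  -24 ]
Matrix at this point:
[ -2  2   -5 ]
[  0  0    5 ]
[  0  5  -24 ]
Pivot entry (2,2) is zero but row 3 has 5 in column 2 -> naive elimination stops; a row interchange (e.g. R2 <-> R3) would be required here.

first zero-pivot column = 2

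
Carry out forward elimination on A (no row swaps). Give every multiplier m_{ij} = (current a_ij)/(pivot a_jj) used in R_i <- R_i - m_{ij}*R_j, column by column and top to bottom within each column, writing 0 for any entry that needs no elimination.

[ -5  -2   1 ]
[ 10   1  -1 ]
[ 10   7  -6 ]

multipliers: -2, -2, -1

Forward elimination:
R2 <- R2 - (-2)*R1:  [  0  -3   1 ]
R3 <- R3 - (-2)*R1:  [  0   3  -4 ]
R3 <- R3 - (-1)*R2:  [  0   0  -3 ]
Multipliers (in order of application): m_{21} = -2, m_{31} = -2, m_{32} = -1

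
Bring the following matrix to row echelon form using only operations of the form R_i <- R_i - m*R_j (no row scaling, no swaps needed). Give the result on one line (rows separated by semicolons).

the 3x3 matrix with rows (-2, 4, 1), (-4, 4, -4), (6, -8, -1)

Forward elimination:
R2 <- R2 - (2)*R1:  [  0  -4  -6 ]
R3 <- R3 - (-3)*R1:  [ 0  4  2 ]
R3 <- R3 - (-1)*R2:  [  0   0  -4 ]
Row echelon form:
[ -2   4   1 ]
[  0  -4  -6 ]
[  0   0  -4 ]

REF = [-2 4 1; 0 -4 -6; 0 0 -4]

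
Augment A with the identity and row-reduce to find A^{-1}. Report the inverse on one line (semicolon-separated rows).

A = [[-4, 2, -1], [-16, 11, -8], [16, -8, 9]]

Gauss-Jordan on [A | I]:
R1 <- (1/-4)*R1:  [    1  -1/2   1/4  |  -1/4     0     0 ]
R2 <- R2 - (-16)*R1:  [  0   3  -4  |  -4   1   0 ]
R3 <- R3 - (16)*R1:  [ 0  0  5  |  4  0  1 ]
R2 <- (1/3)*R2:  [    0     1  -4/3  |  -4/3   1/3     0 ]
R1 <- R1 - (-1/2)*R2:  [      1       0   -5/12  |  -11/12     1/6       0 ]
R3 <- (1/5)*R3:  [   0    0    1  |  4/5    0  1/5 ]
R1 <- R1 - (-5/12)*R3:  [     1      0      0  |  -7/12    1/6   1/12 ]
R2 <- R2 - (-4/3)*R3:  [     0      1      0  |  -4/15    1/3   4/15 ]
Right block of [I | A^{-1}] is the inverse:
[ -7/12  1/6  1/12 ]
[ -4/15  1/3  4/15 ]
[   4/5    0   1/5 ]

inverse = [-7/12 1/6 1/12; -4/15 1/3 4/15; 4/5 0 1/5]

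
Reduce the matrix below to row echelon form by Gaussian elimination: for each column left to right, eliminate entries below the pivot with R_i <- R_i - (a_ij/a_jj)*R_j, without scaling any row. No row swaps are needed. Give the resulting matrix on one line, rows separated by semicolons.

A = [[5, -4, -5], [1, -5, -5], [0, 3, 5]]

REF = [5 -4 -5; 0 -21/5 -4; 0 0 15/7]

Forward elimination:
R2 <- R2 - (1/5)*R1:  [     0  -21/5     -4 ]
R3 <- R3 - (-5/7)*R2:  [    0     0  15/7 ]
Row echelon form:
[ 5     -4    -5 ]
[ 0  -21/5    -4 ]
[ 0      0  15/7 ]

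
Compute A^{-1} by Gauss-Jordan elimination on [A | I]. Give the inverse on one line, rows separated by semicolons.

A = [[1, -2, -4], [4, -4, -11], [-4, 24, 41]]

Gauss-Jordan on [A | I]:
R2 <- R2 - (4)*R1:  [  0   4   5  |  -4   1   0 ]
R3 <- R3 - (-4)*R1:  [  0  16  25  |   4   0   1 ]
R2 <- (1/4)*R2:  [   0    1  5/4  |   -1  1/4    0 ]
R1 <- R1 - (-2)*R2:  [    1     0  -3/2  |    -1   1/2     0 ]
R3 <- R3 - (16)*R2:  [  0   0   5  |  20  -4   1 ]
R3 <- (1/5)*R3:  [    0     0     1  |     4  -4/5   1/5 ]
R1 <- R1 - (-3/2)*R3:  [     1      0      0  |      5  -7/10   3/10 ]
R2 <- R2 - (5/4)*R3:  [    0     1     0  |    -6   5/4  -1/4 ]
Right block of [I | A^{-1}] is the inverse:
[  5  -7/10  3/10 ]
[ -6    5/4  -1/4 ]
[  4   -4/5   1/5 ]

inverse = [5 -7/10 3/10; -6 5/4 -1/4; 4 -4/5 1/5]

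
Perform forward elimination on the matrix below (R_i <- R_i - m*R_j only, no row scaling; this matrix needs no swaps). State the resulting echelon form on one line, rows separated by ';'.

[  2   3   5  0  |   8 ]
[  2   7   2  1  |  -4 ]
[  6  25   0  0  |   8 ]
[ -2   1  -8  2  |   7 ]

REF = [2 3 5 0 8; 0 4 -3 1 -12; 0 0 -3 -4 32; 0 0 0 1 27]

Forward elimination:
R2 <- R2 - (1)*R1:  [   0    4   -3    1  -12 ]
R3 <- R3 - (3)*R1:  [   0   16  -15    0  -16 ]
R4 <- R4 - (-1)*R1:  [  0   4  -3   2  15 ]
R3 <- R3 - (4)*R2:  [  0   0  -3  -4  32 ]
R4 <- R4 - (1)*R2:  [  0   0   0   1  27 ]
Row echelon form:
[ 2  3   5   0  |    8 ]
[ 0  4  -3   1  |  -12 ]
[ 0  0  -3  -4  |   32 ]
[ 0  0   0   1  |   27 ]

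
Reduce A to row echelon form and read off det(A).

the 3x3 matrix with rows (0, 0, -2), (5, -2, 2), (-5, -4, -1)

det(A) = 60

Forward elimination:
R1 <-> R2   (pivot in column 1 was zero)
[  5  -2   2 ]
[  0   0  -2 ]
[ -5  -4  -1 ]
R3 <- R3 - (-1)*R1:  [  0  -6   1 ]
R2 <-> R3   (pivot in column 2 was zero)
[ 5  -2   2 ]
[ 0  -6   1 ]
[ 0   0  -2 ]
Upper-triangular form:
[ 5  -2   2 ]
[ 0  -6   1 ]
[ 0   0  -2 ]
det(A) = (-1)^2 * (5) * (-6) * (-2) = 60  (2 row swaps -> sign +1)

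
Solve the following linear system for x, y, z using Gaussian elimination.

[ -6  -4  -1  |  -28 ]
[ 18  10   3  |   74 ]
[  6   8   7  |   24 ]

Forward elimination on [A|b]:
R2 <- R2 - (-3)*R1:  [   0   -2    0  -10 ]
R3 <- R3 - (-1)*R1:  [  0   4   6  -4 ]
R3 <- R3 - (-2)*R2:  [   0    0    6  -24 ]
Row echelon form:
[ -6  -4  -1  |  -28 ]
[  0  -2   0  |  -10 ]
[  0   0   6  |  -24 ]
Back-substitution:
z = (-24) / 6 = -4
y = (-10) / -2 = 5
x = (-28 - (-4)*(5) - (-1)*(-4)) / -6 = 2

(2, 5, -4)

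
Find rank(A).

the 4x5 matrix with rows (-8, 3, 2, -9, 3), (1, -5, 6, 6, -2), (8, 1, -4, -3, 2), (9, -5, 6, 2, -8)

rank(A) = 4

Row reduction:
R2 <- R2 - (-1/8)*R1:  [     0  -37/8   25/4   39/8  -13/8 ]
R3 <- R3 - (-1)*R1:  [   0    4   -2  -12    5 ]
R4 <- R4 - (-9/8)*R1:  [     0  -13/8   33/4  -65/8  -37/8 ]
R3 <- R3 - (-32/37)*R2:  [       0        0   126/37  -288/37   133/37 ]
R4 <- R4 - (13/37)*R2:  [       0        0   224/37  -364/37  -150/37 ]
R4 <- R4 - (16/9)*R3:  [     0      0      0      4  -94/9 ]
Row echelon form:
[ -8      3       2       -9       3 ]
[  0  -37/8    25/4     39/8   -13/8 ]
[  0      0  126/37  -288/37  133/37 ]
[  0      0       0        4   -94/9 ]
Nonzero rows / pivot columns: 4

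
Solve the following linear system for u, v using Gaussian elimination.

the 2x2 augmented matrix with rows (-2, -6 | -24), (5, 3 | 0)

Forward elimination on [A|b]:
R2 <- R2 - (-5/2)*R1:  [   0  -12  -60 ]
Row echelon form:
[ -2   -6  |  -24 ]
[  0  -12  |  -60 ]
Back-substitution:
v = (-60) / -12 = 5
u = (-24 - (-6)*(5)) / -2 = -3

(-3, 5)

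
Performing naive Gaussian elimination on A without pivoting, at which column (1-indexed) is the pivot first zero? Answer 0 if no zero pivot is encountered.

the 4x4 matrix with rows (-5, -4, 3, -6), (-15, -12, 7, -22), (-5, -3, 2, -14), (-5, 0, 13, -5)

first zero-pivot column = 2

Naive forward elimination:
R2 <- R2 - (3)*R1:  [  0   0  -2  -4 ]
R3 <- R3 - (1)*R1:  [  0   1  -1  -8 ]
R4 <- R4 - (1)*R1:  [  0   4  10   1 ]
Matrix at this point:
[ -5  -4   3  -6 ]
[  0   0  -2  -4 ]
[  0   1  -1  -8 ]
[  0   4  10   1 ]
Pivot entry (2,2) is zero but row 3 has 1 in column 2 -> naive elimination stops; a row interchange (e.g. R2 <-> R3) would be required here.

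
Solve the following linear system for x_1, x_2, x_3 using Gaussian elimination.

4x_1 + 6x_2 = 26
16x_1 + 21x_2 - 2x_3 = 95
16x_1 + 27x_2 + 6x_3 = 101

Forward elimination on [A|b]:
R2 <- R2 - (4)*R1:  [  0  -3  -2  -9 ]
R3 <- R3 - (4)*R1:  [  0   3   6  -3 ]
R3 <- R3 - (-1)*R2:  [   0    0    4  -12 ]
Row echelon form:
[ 4   6   0  |   26 ]
[ 0  -3  -2  |   -9 ]
[ 0   0   4  |  -12 ]
Back-substitution:
x_3 = (-12) / 4 = -3
x_2 = (-9 - (-2)*(-3)) / -3 = 5
x_1 = (26 - (6)*(5)) / 4 = -1

(-1, 5, -3)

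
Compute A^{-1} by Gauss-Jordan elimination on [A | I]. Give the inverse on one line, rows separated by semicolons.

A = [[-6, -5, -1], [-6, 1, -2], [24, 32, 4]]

Gauss-Jordan on [A | I]:
R1 <- (1/-6)*R1:  [    1   5/6   1/6  |  -1/6     0     0 ]
R2 <- R2 - (-6)*R1:  [  0   6  -1  |  -1   1   0 ]
R3 <- R3 - (24)*R1:  [  0  12   0  |   4   0   1 ]
R2 <- (1/6)*R2:  [    0     1  -1/6  |  -1/6   1/6     0 ]
R1 <- R1 - (5/6)*R2:  [     1      0  11/36  |  -1/36  -5/36      0 ]
R3 <- R3 - (12)*R2:  [  0   0   2  |   6  -2   1 ]
R3 <- (1/2)*R3:  [   0    0    1  |    3   -1  1/2 ]
R1 <- R1 - (11/36)*R3:  [      1       0       0  |  -17/18     1/6  -11/72 ]
R2 <- R2 - (-1/6)*R3:  [    0     1     0  |   1/3     0  1/12 ]
Right block of [I | A^{-1}] is the inverse:
[ -17/18  1/6  -11/72 ]
[    1/3    0    1/12 ]
[      3   -1     1/2 ]

inverse = [-17/18 1/6 -11/72; 1/3 0 1/12; 3 -1 1/2]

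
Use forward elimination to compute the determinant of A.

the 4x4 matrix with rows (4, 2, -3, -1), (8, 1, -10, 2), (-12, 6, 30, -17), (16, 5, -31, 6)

det(A) = 360

Forward elimination:
R2 <- R2 - (2)*R1:  [  0  -3  -4   4 ]
R3 <- R3 - (-3)*R1:  [   0   12   21  -20 ]
R4 <- R4 - (4)*R1:  [   0   -3  -19   10 ]
R3 <- R3 - (-4)*R2:  [  0   0   5  -4 ]
R4 <- R4 - (1)*R2:  [   0    0  -15    6 ]
R4 <- R4 - (-3)*R3:  [  0   0   0  -6 ]
Upper-triangular form:
[ 4   2  -3  -1 ]
[ 0  -3  -4   4 ]
[ 0   0   5  -4 ]
[ 0   0   0  -6 ]
det(A) = (-1)^0 * (4) * (-3) * (5) * (-6) = 360  (0 row swaps -> sign +1)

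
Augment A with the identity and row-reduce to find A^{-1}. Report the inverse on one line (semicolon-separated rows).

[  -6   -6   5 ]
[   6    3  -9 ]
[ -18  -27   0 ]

Gauss-Jordan on [A | I]:
R1 <- (1/-6)*R1:  [    1     1  -5/6  |  -1/6     0     0 ]
R2 <- R2 - (6)*R1:  [  0  -3  -4  |   1   1   0 ]
R3 <- R3 - (-18)*R1:  [   0   -9  -15  |   -3    0    1 ]
R2 <- (1/-3)*R2:  [    0     1   4/3  |  -1/3  -1/3     0 ]
R1 <- R1 - (1)*R2:  [     1      0  -13/6  |    1/6    1/3      0 ]
R3 <- R3 - (-9)*R2:  [  0   0  -3  |  -6  -3   1 ]
R3 <- (1/-3)*R3:  [    0     0     1  |     2     1  -1/3 ]
R1 <- R1 - (-13/6)*R3:  [      1       0       0  |     9/2     5/2  -13/18 ]
R2 <- R2 - (4/3)*R3:  [    0     1     0  |    -3  -5/3   4/9 ]
Right block of [I | A^{-1}] is the inverse:
[ 9/2   5/2  -13/18 ]
[  -3  -5/3     4/9 ]
[   2     1    -1/3 ]

inverse = [9/2 5/2 -13/18; -3 -5/3 4/9; 2 1 -1/3]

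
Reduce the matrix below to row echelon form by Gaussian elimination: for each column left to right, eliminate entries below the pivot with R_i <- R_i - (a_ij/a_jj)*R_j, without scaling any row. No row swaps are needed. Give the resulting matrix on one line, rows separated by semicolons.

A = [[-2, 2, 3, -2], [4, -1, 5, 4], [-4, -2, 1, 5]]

REF = [-2 2 3 -2; 0 3 11 0; 0 0 17 9]

Forward elimination:
R2 <- R2 - (-2)*R1:  [  0   3  11   0 ]
R3 <- R3 - (2)*R1:  [  0  -6  -5   9 ]
R3 <- R3 - (-2)*R2:  [  0   0  17   9 ]
Row echelon form:
[ -2  2   3  -2 ]
[  0  3  11   0 ]
[  0  0  17   9 ]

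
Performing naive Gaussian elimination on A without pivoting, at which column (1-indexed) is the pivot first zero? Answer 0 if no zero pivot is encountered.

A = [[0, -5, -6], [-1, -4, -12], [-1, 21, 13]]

first zero-pivot column = 1

Naive forward elimination:
Pivot entry (1,1) is zero but row 2 has -1 in column 1 -> naive elimination stops; a row interchange (e.g. R1 <-> R2) would be required here.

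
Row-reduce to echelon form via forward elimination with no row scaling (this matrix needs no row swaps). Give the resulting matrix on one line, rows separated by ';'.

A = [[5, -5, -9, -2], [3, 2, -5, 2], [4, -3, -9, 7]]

Forward elimination:
R2 <- R2 - (3/5)*R1:  [    0     5   2/5  16/5 ]
R3 <- R3 - (4/5)*R1:  [    0     1  -9/5  43/5 ]
R3 <- R3 - (1/5)*R2:  [      0       0  -47/25  199/25 ]
Row echelon form:
[ 5  -5      -9      -2 ]
[ 0   5     2/5    16/5 ]
[ 0   0  -47/25  199/25 ]

REF = [5 -5 -9 -2; 0 5 2/5 16/5; 0 0 -47/25 199/25]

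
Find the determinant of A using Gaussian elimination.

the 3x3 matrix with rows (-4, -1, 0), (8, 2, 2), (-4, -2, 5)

det(A) = -8

Forward elimination:
R2 <- R2 - (-2)*R1:  [ 0  0  2 ]
R3 <- R3 - (1)*R1:  [  0  -1   5 ]
R2 <-> R3   (pivot in column 2 was zero)
[ -4  -1  0 ]
[  0  -1  5 ]
[  0   0  2 ]
Upper-triangular form:
[ -4  -1  0 ]
[  0  -1  5 ]
[  0   0  2 ]
det(A) = (-1)^1 * (-4) * (-1) * (2) = -8  (1 row swap -> sign -1)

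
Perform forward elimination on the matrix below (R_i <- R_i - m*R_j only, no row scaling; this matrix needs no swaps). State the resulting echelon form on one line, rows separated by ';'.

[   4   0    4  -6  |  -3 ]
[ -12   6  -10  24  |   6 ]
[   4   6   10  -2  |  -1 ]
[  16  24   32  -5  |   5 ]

REF = [4 0 4 -6 -3; 0 6 2 6 -3; 0 0 4 -2 5; 0 0 0 -1 19]

Forward elimination:
R2 <- R2 - (-3)*R1:  [  0   6   2   6  -3 ]
R3 <- R3 - (1)*R1:  [ 0  6  6  4  2 ]
R4 <- R4 - (4)*R1:  [  0  24  16  19  17 ]
R3 <- R3 - (1)*R2:  [  0   0   4  -2   5 ]
R4 <- R4 - (4)*R2:  [  0   0   8  -5  29 ]
R4 <- R4 - (2)*R3:  [  0   0   0  -1  19 ]
Row echelon form:
[ 4  0  4  -6  |  -3 ]
[ 0  6  2   6  |  -3 ]
[ 0  0  4  -2  |   5 ]
[ 0  0  0  -1  |  19 ]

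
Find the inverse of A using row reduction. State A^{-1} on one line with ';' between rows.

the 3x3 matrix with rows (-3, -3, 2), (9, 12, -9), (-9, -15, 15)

inverse = [-5/3 -5/9 -1/9; 2 1 1/3; 1 2/3 1/3]

Gauss-Jordan on [A | I]:
R1 <- (1/-3)*R1:  [    1     1  -2/3  |  -1/3     0     0 ]
R2 <- R2 - (9)*R1:  [  0   3  -3  |   3   1   0 ]
R3 <- R3 - (-9)*R1:  [  0  -6   9  |  -3   0   1 ]
R2 <- (1/3)*R2:  [   0    1   -1  |    1  1/3    0 ]
R1 <- R1 - (1)*R2:  [    1     0   1/3  |  -4/3  -1/3     0 ]
R3 <- R3 - (-6)*R2:  [ 0  0  3  |  3  2  1 ]
R3 <- (1/3)*R3:  [   0    0    1  |    1  2/3  1/3 ]
R1 <- R1 - (1/3)*R3:  [    1     0     0  |  -5/3  -5/9  -1/9 ]
R2 <- R2 - (-1)*R3:  [   0    1    0  |    2    1  1/3 ]
Right block of [I | A^{-1}] is the inverse:
[ -5/3  -5/9  -1/9 ]
[    2     1   1/3 ]
[    1   2/3   1/3 ]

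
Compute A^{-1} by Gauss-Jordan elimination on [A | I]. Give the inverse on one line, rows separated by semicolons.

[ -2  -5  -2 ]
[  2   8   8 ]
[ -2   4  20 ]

Gauss-Jordan on [A | I]:
R1 <- (1/-2)*R1:  [    1   5/2     1  |  -1/2     0     0 ]
R2 <- R2 - (2)*R1:  [ 0  3  6  |  1  1  0 ]
R3 <- R3 - (-2)*R1:  [  0   9  22  |  -1   0   1 ]
R2 <- (1/3)*R2:  [   0    1    2  |  1/3  1/3    0 ]
R1 <- R1 - (5/2)*R2:  [    1     0    -4  |  -4/3  -5/6     0 ]
R3 <- R3 - (9)*R2:  [  0   0   4  |  -4  -3   1 ]
R3 <- (1/4)*R3:  [    0     0     1  |    -1  -3/4   1/4 ]
R1 <- R1 - (-4)*R3:  [     1      0      0  |  -16/3  -23/6      1 ]
R2 <- R2 - (2)*R3:  [    0     1     0  |   7/3  11/6  -1/2 ]
Right block of [I | A^{-1}] is the inverse:
[ -16/3  -23/6     1 ]
[   7/3   11/6  -1/2 ]
[    -1   -3/4   1/4 ]

inverse = [-16/3 -23/6 1; 7/3 11/6 -1/2; -1 -3/4 1/4]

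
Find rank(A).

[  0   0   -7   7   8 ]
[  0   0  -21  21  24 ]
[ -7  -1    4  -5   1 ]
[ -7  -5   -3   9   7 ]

rank(A) = 3

Row reduction:
R1 <-> R3   (pivot in column 1 was zero)
[ -7  -1    4  -5   1 ]
[  0   0  -21  21  24 ]
[  0   0   -7   7   8 ]
[ -7  -5   -3   9   7 ]
R4 <- R4 - (1)*R1:  [  0  -4  -7  14   6 ]
R2 <-> R4   (pivot in column 2 was zero)
[ -7  -1    4  -5   1 ]
[  0  -4   -7  14   6 ]
[  0   0   -7   7   8 ]
[  0   0  -21  21  24 ]
R4 <- R4 - (3)*R3:  [ 0  0  0  0  0 ]
Row echelon form:
[ -7  -1   4  -5  1 ]
[  0  -4  -7  14  6 ]
[  0   0  -7   7  8 ]
[  0   0   0   0  0 ]
Nonzero rows / pivot columns: 3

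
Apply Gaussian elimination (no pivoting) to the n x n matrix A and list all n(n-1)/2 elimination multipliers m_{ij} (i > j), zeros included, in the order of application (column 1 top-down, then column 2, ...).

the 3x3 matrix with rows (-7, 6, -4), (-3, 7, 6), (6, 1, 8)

Forward elimination:
R2 <- R2 - (3/7)*R1:  [    0  31/7  54/7 ]
R3 <- R3 - (-6/7)*R1:  [    0  43/7  32/7 ]
R3 <- R3 - (43/31)*R2:  [       0        0  -190/31 ]
Multipliers (in order of application): m_{21} = 3/7, m_{31} = -6/7, m_{32} = 43/31

multipliers: 3/7, -6/7, 43/31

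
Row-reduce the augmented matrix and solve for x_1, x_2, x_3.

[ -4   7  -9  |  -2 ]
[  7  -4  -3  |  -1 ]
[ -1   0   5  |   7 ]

(3, 4, 2)

Forward elimination on [A|b]:
R2 <- R2 - (-7/4)*R1:  [     0   33/4  -75/4   -9/2 ]
R3 <- R3 - (1/4)*R1:  [    0  -7/4  29/4  15/2 ]
R3 <- R3 - (-7/33)*R2:  [     0      0  36/11  72/11 ]
Row echelon form:
[ -4     7     -9  |     -2 ]
[  0  33/4  -75/4  |   -9/2 ]
[  0     0  36/11  |  72/11 ]
Back-substitution:
x_3 = (72/11) / (36/11) = 2
x_2 = (-9/2 - (-75/4)*(2)) / (33/4) = 4
x_1 = (-2 - (7)*(4) - (-9)*(2)) / -4 = 3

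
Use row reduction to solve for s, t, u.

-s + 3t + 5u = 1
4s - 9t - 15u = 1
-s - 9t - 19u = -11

(4, 5, -2)

Forward elimination on [A|b]:
R2 <- R2 - (-4)*R1:  [ 0  3  5  5 ]
R3 <- R3 - (1)*R1:  [   0  -12  -24  -12 ]
R3 <- R3 - (-4)*R2:  [  0   0  -4   8 ]
Row echelon form:
[ -1  3   5  |  1 ]
[  0  3   5  |  5 ]
[  0  0  -4  |  8 ]
Back-substitution:
u = (8) / -4 = -2
t = (5 - (5)*(-2)) / 3 = 5
s = (1 - (3)*(5) - (5)*(-2)) / -1 = 4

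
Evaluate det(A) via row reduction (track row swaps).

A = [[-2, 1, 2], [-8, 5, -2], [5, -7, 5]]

det(A) = 70

Forward elimination:
R2 <- R2 - (4)*R1:  [   0    1  -10 ]
R3 <- R3 - (-5/2)*R1:  [    0  -9/2    10 ]
R3 <- R3 - (-9/2)*R2:  [   0    0  -35 ]
Upper-triangular form:
[ -2  1    2 ]
[  0  1  -10 ]
[  0  0  -35 ]
det(A) = (-1)^0 * (-2) * (1) * (-35) = 70  (0 row swaps -> sign +1)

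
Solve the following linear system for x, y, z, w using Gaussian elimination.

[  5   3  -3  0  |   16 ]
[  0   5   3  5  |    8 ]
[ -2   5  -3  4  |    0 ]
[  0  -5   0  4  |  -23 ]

(2, 3, 1, -2)

Forward elimination on [A|b]:
R3 <- R3 - (-2/5)*R1:  [     0   31/5  -21/5      4   32/5 ]
R3 <- R3 - (31/25)*R2:  [       0        0  -198/25    -11/5   -88/25 ]
R4 <- R4 - (-1)*R2:  [   0    0    3    9  -15 ]
R4 <- R4 - (-25/66)*R3:  [     0      0      0   49/6  -49/3 ]
Row echelon form:
[ 5  3       -3      0  |      16 ]
[ 0  5        3      5  |       8 ]
[ 0  0  -198/25  -11/5  |  -88/25 ]
[ 0  0        0   49/6  |   -49/3 ]
Back-substitution:
w = (-49/3) / (49/6) = -2
z = (-88/25 - (-11/5)*(-2)) / (-198/25) = 1
y = (8 - (3)*(1) - (5)*(-2)) / 5 = 3
x = (16 - (3)*(3) - (-3)*(1)) / 5 = 2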